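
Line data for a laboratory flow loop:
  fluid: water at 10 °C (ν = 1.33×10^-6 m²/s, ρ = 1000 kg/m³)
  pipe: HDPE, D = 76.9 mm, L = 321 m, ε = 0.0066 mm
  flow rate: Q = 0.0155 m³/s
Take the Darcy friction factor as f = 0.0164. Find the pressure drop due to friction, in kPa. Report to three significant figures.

Δp ≈ 381 kPa

V = 4Q/(πD²) = 4·0.0155/(π·0.0769²) = 3.337 m/s
h_f = f(L/D)V²/(2g) = 0.01640·(321/0.0769)·3.337²/(2·9.81) = 38.86 m
Δp = ρg·h_f = 1000·9.81·38.86 = 381.2 kPa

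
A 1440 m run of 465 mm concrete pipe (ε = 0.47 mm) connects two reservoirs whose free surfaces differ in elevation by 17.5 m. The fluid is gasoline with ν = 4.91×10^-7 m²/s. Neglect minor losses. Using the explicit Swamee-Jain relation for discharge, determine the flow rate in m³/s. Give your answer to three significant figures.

Swamee-Jain (Type II): Q = -0.965·√(gD⁵h_f/L)·ln[ε/(3.7D) + √(3.17ν²L/(gD³h_f))]
√(gD⁵h_f/L) = √(9.81·0.465⁵·17.5/1440) = 0.05091
ε/(3.7D) = 2.73×10^-4; √(3.17ν²L/(gD³h_f)) = 7.98×10^-6
Q = -0.965·0.05091·ln(2.812×10^-4) = 0.4017 m³/s
Check: V = 2.37 m/s, Re = 2.24×10^6, f = 0.01988, h_f = 17.6 m ≈ 17.5 m ✓

Q ≈ 0.402 m³/s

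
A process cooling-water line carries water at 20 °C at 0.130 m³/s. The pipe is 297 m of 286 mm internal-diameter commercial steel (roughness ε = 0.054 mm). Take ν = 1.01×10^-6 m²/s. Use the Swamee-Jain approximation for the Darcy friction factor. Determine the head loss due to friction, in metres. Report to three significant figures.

V = 4Q/(πD²) = 4·0.130/(π·0.286²) = 2.024 m/s
Re = VD/ν = 2.024·0.286/1.01×10^-6 = 5.73×10^5 → turbulent
ε/D = 0.054/286 = 1.89×10^-4
Swamee-Jain: f = 0.01523
h_f = f(L/D)V²/(2g) = 0.01523·(297/0.286)·2.024²/(2·9.81) = 3.300 m

h_f ≈ 3.30 m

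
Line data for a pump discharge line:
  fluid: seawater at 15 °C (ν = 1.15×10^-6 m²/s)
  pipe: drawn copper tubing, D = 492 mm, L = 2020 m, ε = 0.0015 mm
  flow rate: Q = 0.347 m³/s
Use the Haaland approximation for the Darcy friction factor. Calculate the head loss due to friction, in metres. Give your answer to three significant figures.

h_f ≈ 8.45 m

V = 4Q/(πD²) = 4·0.347/(π·0.492²) = 1.825 m/s
Re = VD/ν = 1.825·0.492/1.15×10^-6 = 7.81×10^5 → turbulent
ε/D = 0.0015/492 = 3.05×10^-6
Haaland: f = 0.01213
h_f = f(L/D)V²/(2g) = 0.01213·(2020/0.492)·1.825²/(2·9.81) = 8.453 m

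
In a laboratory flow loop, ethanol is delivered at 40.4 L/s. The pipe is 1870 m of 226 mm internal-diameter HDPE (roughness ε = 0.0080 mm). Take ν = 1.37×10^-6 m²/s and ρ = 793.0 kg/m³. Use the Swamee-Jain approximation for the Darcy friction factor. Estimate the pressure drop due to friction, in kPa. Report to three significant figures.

Δp ≈ 54.6 kPa

V = 4Q/(πD²) = 4·0.0404/(π·0.226²) = 1.007 m/s
Re = VD/ν = 1.007·0.226/1.37×10^-6 = 1.66×10^5 → turbulent
ε/D = 0.0080/226 = 3.54×10^-5
Swamee-Jain: f = 0.01640
h_f = f(L/D)V²/(2g) = 0.01640·(1870/0.226)·1.007²/(2·9.81) = 7.013 m
Δp = ρg·h_f = 793.0·9.81·7.013 = 54.56 kPa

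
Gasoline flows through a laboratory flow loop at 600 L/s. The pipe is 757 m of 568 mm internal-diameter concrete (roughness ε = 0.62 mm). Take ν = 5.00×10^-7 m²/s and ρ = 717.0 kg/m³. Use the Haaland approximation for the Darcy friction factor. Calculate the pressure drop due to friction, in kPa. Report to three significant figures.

V = 4Q/(πD²) = 4·0.600/(π·0.568²) = 2.368 m/s
Re = VD/ν = 2.368·0.568/5.00×10^-7 = 2.69×10^6 → turbulent
ε/D = 0.62/568 = 0.00109
Haaland: f = 0.02020
h_f = f(L/D)V²/(2g) = 0.02020·(757/0.568)·2.368²/(2·9.81) = 7.692 m
Δp = ρg·h_f = 717.0·9.81·7.692 = 54.10 kPa

Δp ≈ 54.1 kPa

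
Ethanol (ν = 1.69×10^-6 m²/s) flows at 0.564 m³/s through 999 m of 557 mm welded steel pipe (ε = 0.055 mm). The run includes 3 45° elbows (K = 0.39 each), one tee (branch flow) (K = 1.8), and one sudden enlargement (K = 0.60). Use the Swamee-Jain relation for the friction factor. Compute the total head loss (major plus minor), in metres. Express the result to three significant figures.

V = 4Q/(πD²) = 2.315 m/s; V²/2g = 0.2731 m
Re = 7.63×10^5, ε/D = 9.87×10^-5 → f = 0.01382 (Swamee-Jain)
Major: h_f = f(L/D)·V²/2g = 0.01382·1794·0.2731 = 6.769 m
Minor: ΣK = 3.57; h_m = ΣK·V²/2g = 0.9748 m
Total H_L = 6.769 + 0.9748 = 7.744 m

H_L ≈ 7.74 m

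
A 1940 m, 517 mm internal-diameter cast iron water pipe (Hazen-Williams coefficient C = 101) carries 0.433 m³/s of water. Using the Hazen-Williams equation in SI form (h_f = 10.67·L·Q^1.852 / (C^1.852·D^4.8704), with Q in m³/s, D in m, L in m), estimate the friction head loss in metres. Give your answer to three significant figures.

h_f ≈ 21.2 m

h_f = 10.67·1940·0.433^1.852 / (101^1.852·0.517^4.8704) = 21.19 m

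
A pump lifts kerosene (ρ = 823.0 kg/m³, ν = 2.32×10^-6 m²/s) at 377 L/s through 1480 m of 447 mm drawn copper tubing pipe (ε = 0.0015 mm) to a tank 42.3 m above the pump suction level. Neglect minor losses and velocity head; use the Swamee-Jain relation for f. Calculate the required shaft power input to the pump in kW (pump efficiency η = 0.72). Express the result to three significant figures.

V = 4Q/(πD²) = 2.402 m/s; Re = 4.63×10^5; ε/D = 3.36×10^-6; f = 0.01333
h_f = f(L/D)V²/2g = 12.98 m
Total head H = z + h_f = 42.3 + 12.98 = 55.28 m
P_hyd = ρgQH = 823.0·9.81·0.377·55.28 = 168.3 kW
P_shaft = P_hyd/η = 168.3/0.72 = 233.7 kW

P_shaft ≈ 234 kW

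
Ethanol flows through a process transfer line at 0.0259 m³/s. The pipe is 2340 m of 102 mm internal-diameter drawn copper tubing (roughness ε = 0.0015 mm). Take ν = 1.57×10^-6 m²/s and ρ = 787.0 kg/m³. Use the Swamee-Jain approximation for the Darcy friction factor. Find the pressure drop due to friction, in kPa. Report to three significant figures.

Δp ≈ 1410 kPa

V = 4Q/(πD²) = 4·0.0259/(π·0.102²) = 3.170 m/s
Re = VD/ν = 3.170·0.102/1.57×10^-6 = 2.06×10^5 → turbulent
ε/D = 0.0015/102 = 1.47×10^-5
Swamee-Jain: f = 0.01558
h_f = f(L/D)V²/(2g) = 0.01558·(2340/0.102)·3.170²/(2·9.81) = 183.0 m
Δp = ρg·h_f = 787.0·9.81·183.0 = 1413 kPa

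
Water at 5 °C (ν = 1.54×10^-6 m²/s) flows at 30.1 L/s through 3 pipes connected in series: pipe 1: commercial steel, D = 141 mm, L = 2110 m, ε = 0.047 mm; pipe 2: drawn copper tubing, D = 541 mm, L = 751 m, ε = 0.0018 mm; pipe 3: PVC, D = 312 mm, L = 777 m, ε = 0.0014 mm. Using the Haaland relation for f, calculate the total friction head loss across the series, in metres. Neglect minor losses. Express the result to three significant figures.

Pipe 1: V = 1.928 m/s, Re = 1.76×10^5, ε/D = 3.33×10^-4, f = 0.01795, h_1 = f(L/D)V²/2g = 50.89 m
Pipe 2: V = 0.1309 m/s, Re = 4.60×10^4, ε/D = 3.33×10^-6, f = 0.02111, h_2 = f(L/D)V²/2g = 0.02561 m
Pipe 3: V = 0.3937 m/s, Re = 7.98×10^4, ε/D = 4.49×10^-6, f = 0.01871, h_3 = f(L/D)V²/2g = 0.3681 m
Series → Q common, losses add: H = Σh = 51.28 m

H ≈ 51.3 m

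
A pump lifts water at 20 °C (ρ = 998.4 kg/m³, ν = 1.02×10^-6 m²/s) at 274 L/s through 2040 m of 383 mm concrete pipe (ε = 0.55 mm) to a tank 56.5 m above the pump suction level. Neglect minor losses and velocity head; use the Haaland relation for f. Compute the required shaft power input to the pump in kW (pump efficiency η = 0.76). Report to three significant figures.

P_shaft ≈ 317 kW

V = 4Q/(πD²) = 2.378 m/s; Re = 8.93×10^5; ε/D = 0.00144; f = 0.02176
h_f = f(L/D)V²/2g = 33.41 m
Total head H = z + h_f = 56.5 + 33.41 = 89.91 m
P_hyd = ρgQH = 998.4·9.81·0.274·89.91 = 241.3 kW
P_shaft = P_hyd/η = 241.3/0.76 = 317.5 kW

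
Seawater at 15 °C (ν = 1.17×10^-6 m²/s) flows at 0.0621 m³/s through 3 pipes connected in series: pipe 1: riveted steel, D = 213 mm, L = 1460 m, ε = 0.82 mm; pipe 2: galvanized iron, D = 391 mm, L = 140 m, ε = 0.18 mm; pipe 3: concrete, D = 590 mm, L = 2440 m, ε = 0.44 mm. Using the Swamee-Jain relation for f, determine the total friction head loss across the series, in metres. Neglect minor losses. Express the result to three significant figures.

H ≈ 30.7 m

Pipe 1: V = 1.743 m/s, Re = 3.17×10^5, ε/D = 0.00385, f = 0.02860, h_1 = f(L/D)V²/2g = 30.34 m
Pipe 2: V = 0.5172 m/s, Re = 1.73×10^5, ε/D = 4.60×10^-4, f = 0.01899, h_2 = f(L/D)V²/2g = 0.09270 m
Pipe 3: V = 0.2271 m/s, Re = 1.15×10^5, ε/D = 7.46×10^-4, f = 0.02111, h_3 = f(L/D)V²/2g = 0.2296 m
Series → Q common, losses add: H = Σh = 30.67 m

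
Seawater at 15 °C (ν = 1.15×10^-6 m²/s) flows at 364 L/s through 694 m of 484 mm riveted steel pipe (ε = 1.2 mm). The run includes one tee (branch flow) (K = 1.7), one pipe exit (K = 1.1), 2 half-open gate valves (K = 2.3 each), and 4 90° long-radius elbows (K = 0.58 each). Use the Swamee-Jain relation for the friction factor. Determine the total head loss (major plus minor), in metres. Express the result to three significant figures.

V = 4Q/(πD²) = 1.978 m/s; V²/2g = 0.1995 m
Re = 8.33×10^5, ε/D = 0.00248 → f = 0.02509 (Swamee-Jain)
Major: h_f = f(L/D)·V²/2g = 0.02509·1434·0.1995 = 7.177 m
Minor: ΣK = 9.72; h_m = ΣK·V²/2g = 1.939 m
Total H_L = 7.177 + 1.939 = 9.116 m

H_L ≈ 9.12 m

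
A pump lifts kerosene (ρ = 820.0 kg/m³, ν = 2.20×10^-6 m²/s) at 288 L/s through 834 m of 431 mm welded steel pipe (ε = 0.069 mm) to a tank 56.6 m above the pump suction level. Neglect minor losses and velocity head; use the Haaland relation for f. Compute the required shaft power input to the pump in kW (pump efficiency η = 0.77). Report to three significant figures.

P_shaft ≈ 188 kW

V = 4Q/(πD²) = 1.974 m/s; Re = 3.87×10^5; ε/D = 1.60×10^-4; f = 0.01529
h_f = f(L/D)V²/2g = 5.877 m
Total head H = z + h_f = 56.6 + 5.877 = 62.48 m
P_hyd = ρgQH = 820.0·9.81·0.288·62.48 = 144.7 kW
P_shaft = P_hyd/η = 144.7/0.77 = 188.0 kW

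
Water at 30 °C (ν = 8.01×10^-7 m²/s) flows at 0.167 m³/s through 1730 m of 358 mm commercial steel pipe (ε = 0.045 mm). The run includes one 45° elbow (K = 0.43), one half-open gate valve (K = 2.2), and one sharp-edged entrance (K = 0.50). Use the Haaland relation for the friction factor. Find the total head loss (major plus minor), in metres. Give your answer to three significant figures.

H_L ≈ 9.94 m

V = 4Q/(πD²) = 1.659 m/s; V²/2g = 0.1403 m
Re = 7.41×10^5, ε/D = 1.26×10^-4 → f = 0.01401 (Haaland)
Major: h_f = f(L/D)·V²/2g = 0.01401·4832·0.1403 = 9.499 m
Minor: ΣK = 3.13; h_m = ΣK·V²/2g = 0.4391 m
Total H_L = 9.499 + 0.4391 = 9.938 m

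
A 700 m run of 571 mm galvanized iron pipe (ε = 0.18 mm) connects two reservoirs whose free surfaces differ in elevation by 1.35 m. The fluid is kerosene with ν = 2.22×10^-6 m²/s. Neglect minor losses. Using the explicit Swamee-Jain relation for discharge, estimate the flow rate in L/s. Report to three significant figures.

Q ≈ 288 L/s

Swamee-Jain (Type II): Q = -0.965·√(gD⁵h_f/L)·ln[ε/(3.7D) + √(3.17ν²L/(gD³h_f))]
√(gD⁵h_f/L) = √(9.81·0.571⁵·1.35/700) = 0.03389
ε/(3.7D) = 8.52×10^-5; √(3.17ν²L/(gD³h_f)) = 6.66×10^-5
Q = -0.965·0.03389·ln(1.518×10^-4) = 0.2875 m³/s
Check: V = 1.12 m/s, Re = 2.89×10^5, f = 0.01723, h_f = 1.36 m ≈ 1.35 m ✓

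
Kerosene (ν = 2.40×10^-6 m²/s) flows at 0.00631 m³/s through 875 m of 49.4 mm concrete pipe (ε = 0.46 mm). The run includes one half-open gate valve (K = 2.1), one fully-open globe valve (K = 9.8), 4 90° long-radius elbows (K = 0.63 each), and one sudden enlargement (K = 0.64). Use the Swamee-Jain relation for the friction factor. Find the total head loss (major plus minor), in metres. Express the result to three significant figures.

H_L ≈ 383 m

V = 4Q/(πD²) = 3.292 m/s; V²/2g = 0.5524 m
Re = 6.78×10^4, ε/D = 0.00931 → f = 0.03824 (Swamee-Jain)
Major: h_f = f(L/D)·V²/2g = 0.03824·17713·0.5524 = 374.2 m
Minor: ΣK = 15.1; h_m = ΣK·V²/2g = 8.319 m
Total H_L = 374.2 + 8.319 = 382.5 m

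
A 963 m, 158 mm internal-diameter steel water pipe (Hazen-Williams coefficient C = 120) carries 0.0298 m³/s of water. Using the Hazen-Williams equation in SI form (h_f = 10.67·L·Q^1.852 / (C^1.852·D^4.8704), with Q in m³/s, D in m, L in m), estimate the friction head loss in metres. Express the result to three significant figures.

h_f ≈ 17.3 m

h_f = 10.67·963·0.0298^1.852 / (120^1.852·0.158^4.8704) = 17.31 m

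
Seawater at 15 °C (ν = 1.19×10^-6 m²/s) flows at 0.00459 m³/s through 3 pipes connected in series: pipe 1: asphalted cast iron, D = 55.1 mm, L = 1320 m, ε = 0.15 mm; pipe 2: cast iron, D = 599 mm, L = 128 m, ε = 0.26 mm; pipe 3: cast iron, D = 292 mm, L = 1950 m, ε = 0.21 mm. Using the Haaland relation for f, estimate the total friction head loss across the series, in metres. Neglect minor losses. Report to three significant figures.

H ≈ 122 m

Pipe 1: V = 1.925 m/s, Re = 8.91×10^4, ε/D = 0.00272, f = 0.02690, h_1 = f(L/D)V²/2g = 121.7 m
Pipe 2: V = 0.01629 m/s, Re = 8200, ε/D = 4.34×10^-4, f = 0.03311, h_2 = f(L/D)V²/2g = 9.568×10^-5 m
Pipe 3: V = 0.06854 m/s, Re = 1.68×10^4, ε/D = 7.19×10^-4, f = 0.02812, h_3 = f(L/D)V²/2g = 0.04496 m
Series → Q common, losses add: H = Σh = 121.8 m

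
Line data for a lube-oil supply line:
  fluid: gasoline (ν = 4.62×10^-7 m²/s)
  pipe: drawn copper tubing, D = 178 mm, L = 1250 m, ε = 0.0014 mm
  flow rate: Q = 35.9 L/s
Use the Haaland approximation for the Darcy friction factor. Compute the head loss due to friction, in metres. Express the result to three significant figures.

h_f ≈ 9.62 m

V = 4Q/(πD²) = 4·0.0359/(π·0.178²) = 1.443 m/s
Re = VD/ν = 1.443·0.178/4.62×10^-7 = 5.56×10^5 → turbulent
ε/D = 0.0014/178 = 7.87×10^-6
Haaland: f = 0.01291
h_f = f(L/D)V²/(2g) = 0.01291·(1250/0.178)·1.443²/(2·9.81) = 9.620 m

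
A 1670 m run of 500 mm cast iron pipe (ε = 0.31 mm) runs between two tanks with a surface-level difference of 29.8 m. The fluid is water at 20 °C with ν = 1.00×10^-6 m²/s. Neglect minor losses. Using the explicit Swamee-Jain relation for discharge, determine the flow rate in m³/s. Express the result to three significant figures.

Swamee-Jain (Type II): Q = -0.965·√(gD⁵h_f/L)·ln[ε/(3.7D) + √(3.17ν²L/(gD³h_f))]
√(gD⁵h_f/L) = √(9.81·0.500⁵·29.8/1670) = 0.07396
ε/(3.7D) = 1.68×10^-4; √(3.17ν²L/(gD³h_f)) = 1.20×10^-5
Q = -0.965·0.07396·ln(1.796×10^-4) = 0.6156 m³/s
Check: V = 3.14 m/s, Re = 1.57×10^6, f = 0.01789, h_f = 29.9 m ≈ 29.8 m ✓

Q ≈ 0.616 m³/s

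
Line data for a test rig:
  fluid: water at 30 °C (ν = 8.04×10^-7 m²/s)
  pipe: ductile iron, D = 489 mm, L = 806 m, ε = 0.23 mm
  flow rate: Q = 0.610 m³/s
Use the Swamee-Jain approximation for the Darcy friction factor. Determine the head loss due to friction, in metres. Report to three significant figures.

h_f ≈ 14.9 m

V = 4Q/(πD²) = 4·0.610/(π·0.489²) = 3.248 m/s
Re = VD/ν = 3.248·0.489/8.04×10^-7 = 1.98×10^6 → turbulent
ε/D = 0.23/489 = 4.70×10^-4
Swamee-Jain: f = 0.01682
h_f = f(L/D)V²/(2g) = 0.01682·(806/0.489)·3.248²/(2·9.81) = 14.91 m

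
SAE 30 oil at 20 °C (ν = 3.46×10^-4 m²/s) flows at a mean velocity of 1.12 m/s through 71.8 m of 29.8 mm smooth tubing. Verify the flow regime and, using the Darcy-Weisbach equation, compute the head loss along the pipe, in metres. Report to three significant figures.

Re = VD/ν = 1.12·0.02980/3.46×10^-4 = 96.5 → laminar (Re < 2300)
f = 64/Re = 0.6635
h_f = f(L/D)V²/(2g) = 0.6635·(71.8/0.02980)·1.12²/(2·9.81) = 102.2 m

h_f ≈ 102 m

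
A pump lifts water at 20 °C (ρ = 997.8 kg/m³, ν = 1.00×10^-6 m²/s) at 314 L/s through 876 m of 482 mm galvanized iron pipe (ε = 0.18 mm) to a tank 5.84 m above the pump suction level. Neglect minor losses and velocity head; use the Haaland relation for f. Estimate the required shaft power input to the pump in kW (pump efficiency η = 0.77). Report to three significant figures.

P_shaft ≈ 41.2 kW

V = 4Q/(πD²) = 1.721 m/s; Re = 8.29×10^5; ε/D = 3.73×10^-4; f = 0.01634
h_f = f(L/D)V²/2g = 4.481 m
Total head H = z + h_f = 5.84 + 4.481 = 10.32 m
P_hyd = ρgQH = 997.8·9.81·0.314·10.32 = 31.72 kW
P_shaft = P_hyd/η = 31.72/0.77 = 41.20 kW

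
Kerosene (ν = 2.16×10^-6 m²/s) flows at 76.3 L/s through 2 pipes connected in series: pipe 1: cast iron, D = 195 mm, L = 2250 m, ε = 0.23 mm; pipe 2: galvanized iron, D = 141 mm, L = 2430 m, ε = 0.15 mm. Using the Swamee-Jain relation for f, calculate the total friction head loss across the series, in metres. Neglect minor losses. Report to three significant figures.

H ≈ 523 m

Pipe 1: V = 2.555 m/s, Re = 2.31×10^5, ε/D = 0.00118, f = 0.02171, h_1 = f(L/D)V²/2g = 83.35 m
Pipe 2: V = 4.886 m/s, Re = 3.19×10^5, ε/D = 0.00106, f = 0.02095, h_2 = f(L/D)V²/2g = 439.5 m
Series → Q common, losses add: H = Σh = 522.8 m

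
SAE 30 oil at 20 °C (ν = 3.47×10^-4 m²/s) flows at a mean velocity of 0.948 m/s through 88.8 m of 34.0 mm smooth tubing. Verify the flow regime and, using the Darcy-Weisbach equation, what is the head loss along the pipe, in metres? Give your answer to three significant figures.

Re = VD/ν = 0.948·0.03400/3.47×10^-4 = 92.9 → laminar (Re < 2300)
f = 64/Re = 0.6890
h_f = f(L/D)V²/(2g) = 0.6890·(88.8/0.03400)·0.948²/(2·9.81) = 82.43 m

h_f ≈ 82.4 m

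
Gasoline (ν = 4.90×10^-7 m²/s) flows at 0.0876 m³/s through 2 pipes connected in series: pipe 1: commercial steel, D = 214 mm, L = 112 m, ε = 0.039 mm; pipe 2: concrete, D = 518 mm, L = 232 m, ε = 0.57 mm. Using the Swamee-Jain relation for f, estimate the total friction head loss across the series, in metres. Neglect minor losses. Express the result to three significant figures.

H ≈ 2.38 m

Pipe 1: V = 2.435 m/s, Re = 1.06×10^6, ε/D = 1.82×10^-4, f = 0.01452, h_1 = f(L/D)V²/2g = 2.297 m
Pipe 2: V = 0.4157 m/s, Re = 4.39×10^5, ε/D = 0.00110, f = 0.02086, h_2 = f(L/D)V²/2g = 0.08228 m
Series → Q common, losses add: H = Σh = 2.380 m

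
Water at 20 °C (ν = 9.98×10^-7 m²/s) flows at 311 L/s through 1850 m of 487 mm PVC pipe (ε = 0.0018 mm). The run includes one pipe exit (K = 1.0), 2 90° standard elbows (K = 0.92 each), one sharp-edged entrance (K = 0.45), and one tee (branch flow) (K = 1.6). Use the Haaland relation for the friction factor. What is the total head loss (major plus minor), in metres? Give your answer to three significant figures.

V = 4Q/(πD²) = 1.670 m/s; V²/2g = 0.1421 m
Re = 8.15×10^5, ε/D = 3.70×10^-6 → f = 0.01205 (Haaland)
Major: h_f = f(L/D)·V²/2g = 0.01205·3799·0.1421 = 6.503 m
Minor: ΣK = 4.89; h_m = ΣK·V²/2g = 0.6948 m
Total H_L = 6.503 + 0.6948 = 7.198 m

H_L ≈ 7.20 m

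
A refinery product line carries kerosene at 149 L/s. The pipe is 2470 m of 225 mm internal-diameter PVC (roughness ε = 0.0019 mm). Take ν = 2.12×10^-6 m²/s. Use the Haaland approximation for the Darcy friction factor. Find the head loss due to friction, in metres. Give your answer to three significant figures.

h_f ≈ 108 m

V = 4Q/(πD²) = 4·0.149/(π·0.225²) = 3.747 m/s
Re = VD/ν = 3.747·0.225/2.12×10^-6 = 3.98×10^5 → turbulent
ε/D = 0.0019/225 = 8.44×10^-6
Haaland: f = 0.01370
h_f = f(L/D)V²/(2g) = 0.01370·(2470/0.225)·3.747²/(2·9.81) = 107.6 m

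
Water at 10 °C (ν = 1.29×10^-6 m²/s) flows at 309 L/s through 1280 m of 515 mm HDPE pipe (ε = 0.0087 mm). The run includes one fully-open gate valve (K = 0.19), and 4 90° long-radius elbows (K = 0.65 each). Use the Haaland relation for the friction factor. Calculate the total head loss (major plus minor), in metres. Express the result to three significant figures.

V = 4Q/(πD²) = 1.483 m/s; V²/2g = 0.1122 m
Re = 5.92×10^5, ε/D = 1.69×10^-5 → f = 0.01290 (Haaland)
Major: h_f = f(L/D)·V²/2g = 0.01290·2485·0.1122 = 3.595 m
Minor: ΣK = 2.79; h_m = ΣK·V²/2g = 0.3129 m
Total H_L = 3.595 + 0.3129 = 3.908 m

H_L ≈ 3.91 m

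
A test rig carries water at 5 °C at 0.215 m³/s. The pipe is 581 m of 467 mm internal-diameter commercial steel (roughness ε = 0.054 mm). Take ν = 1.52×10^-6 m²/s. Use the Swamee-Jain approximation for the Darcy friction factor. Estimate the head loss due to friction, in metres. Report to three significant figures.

h_f ≈ 1.51 m

V = 4Q/(πD²) = 4·0.215/(π·0.467²) = 1.255 m/s
Re = VD/ν = 1.255·0.467/1.52×10^-6 = 3.86×10^5 → turbulent
ε/D = 0.054/467 = 1.16×10^-4
Swamee-Jain: f = 0.01509
h_f = f(L/D)V²/(2g) = 0.01509·(581/0.467)·1.255²/(2·9.81) = 1.508 m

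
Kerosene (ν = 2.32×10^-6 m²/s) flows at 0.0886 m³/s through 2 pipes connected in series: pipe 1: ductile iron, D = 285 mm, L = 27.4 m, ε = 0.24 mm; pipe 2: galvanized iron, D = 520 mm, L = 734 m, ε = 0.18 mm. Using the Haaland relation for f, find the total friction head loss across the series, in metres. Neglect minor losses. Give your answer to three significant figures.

Pipe 1: V = 1.389 m/s, Re = 1.71×10^5, ε/D = 8.42×10^-4, f = 0.02047, h_1 = f(L/D)V²/2g = 0.1935 m
Pipe 2: V = 0.4172 m/s, Re = 9.35×10^4, ε/D = 3.46×10^-4, f = 0.01960, h_2 = f(L/D)V²/2g = 0.2454 m
Series → Q common, losses add: H = Σh = 0.4389 m

H ≈ 0.439 m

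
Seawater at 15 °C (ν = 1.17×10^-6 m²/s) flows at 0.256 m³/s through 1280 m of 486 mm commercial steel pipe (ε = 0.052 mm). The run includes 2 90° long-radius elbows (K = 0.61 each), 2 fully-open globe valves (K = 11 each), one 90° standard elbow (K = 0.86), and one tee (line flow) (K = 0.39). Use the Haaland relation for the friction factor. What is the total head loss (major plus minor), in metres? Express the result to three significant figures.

V = 4Q/(πD²) = 1.380 m/s; V²/2g = 0.09706 m
Re = 5.73×10^5, ε/D = 1.07×10^-4 → f = 0.01413 (Haaland)
Major: h_f = f(L/D)·V²/2g = 0.01413·2634·0.09706 = 3.612 m
Minor: ΣK = 24.5; h_m = ΣK·V²/2g = 2.375 m
Total H_L = 3.612 + 2.375 = 5.987 m

H_L ≈ 5.99 m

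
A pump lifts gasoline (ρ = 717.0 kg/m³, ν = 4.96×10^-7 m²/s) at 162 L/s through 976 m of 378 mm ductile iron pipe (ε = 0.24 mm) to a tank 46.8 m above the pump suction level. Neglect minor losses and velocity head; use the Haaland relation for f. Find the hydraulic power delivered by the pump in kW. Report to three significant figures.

V = 4Q/(πD²) = 1.444 m/s; Re = 1.10×10^6; ε/D = 6.35×10^-4; f = 0.01800
h_f = f(L/D)V²/2g = 4.938 m
Total head H = z + h_f = 46.8 + 4.938 = 51.74 m
P_hyd = ρgQH = 717.0·9.81·0.162·51.74 = 58.95 kW

P_hyd ≈ 59.0 kW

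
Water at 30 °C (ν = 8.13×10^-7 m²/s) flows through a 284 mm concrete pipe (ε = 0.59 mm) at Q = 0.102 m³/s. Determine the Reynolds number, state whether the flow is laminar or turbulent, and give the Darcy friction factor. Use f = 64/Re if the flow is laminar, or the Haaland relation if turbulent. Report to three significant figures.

V = 4Q/(πD²) = 1.610 m/s
Re = VD/ν = 1.610·0.284/8.13×10^-7 = 5.62×10^5
Re > 4000 → turbulent; ε/D = 0.00208
Haaland: f = 0.02399

Re ≈ 5.62×10^5; turbulent; f ≈ 0.0240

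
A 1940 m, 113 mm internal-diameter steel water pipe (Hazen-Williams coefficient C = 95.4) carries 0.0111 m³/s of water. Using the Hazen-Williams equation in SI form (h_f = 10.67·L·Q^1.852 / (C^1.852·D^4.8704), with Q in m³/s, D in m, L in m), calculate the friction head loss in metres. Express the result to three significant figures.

h_f ≈ 43.8 m

h_f = 10.67·1940·0.0111^1.852 / (95.4^1.852·0.113^4.8704) = 43.82 m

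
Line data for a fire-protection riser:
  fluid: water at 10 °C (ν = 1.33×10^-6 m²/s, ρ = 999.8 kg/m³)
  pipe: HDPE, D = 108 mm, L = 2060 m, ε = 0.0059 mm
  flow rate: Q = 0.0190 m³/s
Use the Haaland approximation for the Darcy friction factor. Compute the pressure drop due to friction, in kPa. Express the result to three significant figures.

V = 4Q/(πD²) = 4·0.0190/(π·0.108²) = 2.074 m/s
Re = VD/ν = 2.074·0.108/1.33×10^-6 = 1.68×10^5 → turbulent
ε/D = 0.0059/108 = 5.46×10^-5
Haaland: f = 0.01636
h_f = f(L/D)V²/(2g) = 0.01636·(2060/0.108)·2.074²/(2·9.81) = 68.41 m
Δp = ρg·h_f = 999.8·9.81·68.41 = 670.9 kPa

Δp ≈ 671 kPa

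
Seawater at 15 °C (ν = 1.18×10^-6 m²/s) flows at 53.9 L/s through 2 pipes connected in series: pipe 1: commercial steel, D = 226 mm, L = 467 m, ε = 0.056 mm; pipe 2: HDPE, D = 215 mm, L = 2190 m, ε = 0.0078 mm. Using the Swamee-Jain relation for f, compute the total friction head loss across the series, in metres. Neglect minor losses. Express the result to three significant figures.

H ≈ 20.4 m

Pipe 1: V = 1.344 m/s, Re = 2.57×10^5, ε/D = 2.48×10^-4, f = 0.01695, h_1 = f(L/D)V²/2g = 3.223 m
Pipe 2: V = 1.485 m/s, Re = 2.71×10^5, ε/D = 3.63×10^-5, f = 0.01505, h_2 = f(L/D)V²/2g = 17.22 m
Series → Q common, losses add: H = Σh = 20.44 m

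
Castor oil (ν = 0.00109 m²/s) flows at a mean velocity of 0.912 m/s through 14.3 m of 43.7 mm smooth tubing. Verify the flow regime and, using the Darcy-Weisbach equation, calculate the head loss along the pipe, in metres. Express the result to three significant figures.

h_f ≈ 24.3 m

Re = VD/ν = 0.912·0.04370/0.00109 = 36.6 → laminar (Re < 2300)
f = 64/Re = 1.750
h_f = f(L/D)V²/(2g) = 1.750·(14.3/0.04370)·0.912²/(2·9.81) = 24.28 m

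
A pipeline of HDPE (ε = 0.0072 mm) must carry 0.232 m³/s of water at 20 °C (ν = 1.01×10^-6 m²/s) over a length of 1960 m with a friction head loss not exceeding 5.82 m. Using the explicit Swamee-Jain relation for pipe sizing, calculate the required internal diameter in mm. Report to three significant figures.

Swamee-Jain (Type III): D = 0.66·[ε^1.25·(LQ²/(gh_f))^4.75 + ν·Q^9.4·(L/(gh_f))^5.2]^0.04
LQ²/(gh_f) = 1.848; L/(gh_f) = 34.33
Term 1 = ε^1.25·(…)^4.75 = 6.89×10^-6; Term 2 = ν·Q^9.4·(…)^5.2 = 1.06×10^-4
D = 0.66·(6.89×10^-6 + 1.06×10^-4)^0.04 = 0.4588 m = 459 mm
Check: V = 1.40 m/s, Re = 6.37×10^5, f = 0.01283, h_f = 5.50 m ≈ 5.82 m ✓

D ≈ 459 mm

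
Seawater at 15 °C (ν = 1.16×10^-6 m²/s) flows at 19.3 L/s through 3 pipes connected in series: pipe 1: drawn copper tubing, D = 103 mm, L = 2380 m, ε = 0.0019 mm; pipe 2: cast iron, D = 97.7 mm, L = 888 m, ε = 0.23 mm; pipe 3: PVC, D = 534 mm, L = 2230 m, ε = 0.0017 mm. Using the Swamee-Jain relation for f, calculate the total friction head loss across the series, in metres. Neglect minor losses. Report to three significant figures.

H ≈ 177 m

Pipe 1: V = 2.316 m/s, Re = 2.06×10^5, ε/D = 1.84×10^-5, f = 0.01562, h_1 = f(L/D)V²/2g = 98.70 m
Pipe 2: V = 2.574 m/s, Re = 2.17×10^5, ε/D = 0.00235, f = 0.02538, h_2 = f(L/D)V²/2g = 77.92 m
Pipe 3: V = 0.08618 m/s, Re = 3.97×10^4, ε/D = 3.18×10^-6, f = 0.02190, h_3 = f(L/D)V²/2g = 0.03461 m
Series → Q common, losses add: H = Σh = 176.6 m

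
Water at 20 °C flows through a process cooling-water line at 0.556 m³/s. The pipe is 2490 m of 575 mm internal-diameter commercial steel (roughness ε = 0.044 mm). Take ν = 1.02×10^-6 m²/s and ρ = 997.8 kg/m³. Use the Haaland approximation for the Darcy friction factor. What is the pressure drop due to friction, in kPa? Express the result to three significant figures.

Δp ≈ 126 kPa

V = 4Q/(πD²) = 4·0.556/(π·0.575²) = 2.141 m/s
Re = VD/ν = 2.141·0.575/1.02×10^-6 = 1.21×10^6 → turbulent
ε/D = 0.044/575 = 7.65×10^-5
Haaland: f = 0.01275
h_f = f(L/D)V²/(2g) = 0.01275·(2490/0.575)·2.141²/(2·9.81) = 12.90 m
Δp = ρg·h_f = 997.8·9.81·12.90 = 126.3 kPa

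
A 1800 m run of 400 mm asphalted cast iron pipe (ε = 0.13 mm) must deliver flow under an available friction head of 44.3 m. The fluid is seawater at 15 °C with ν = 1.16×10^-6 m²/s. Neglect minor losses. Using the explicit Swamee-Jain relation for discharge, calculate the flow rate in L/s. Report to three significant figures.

Swamee-Jain (Type II): Q = -0.965·√(gD⁵h_f/L)·ln[ε/(3.7D) + √(3.17ν²L/(gD³h_f))]
√(gD⁵h_f/L) = √(9.81·0.400⁵·44.3/1800) = 0.04972
ε/(3.7D) = 8.78×10^-5; √(3.17ν²L/(gD³h_f)) = 1.66×10^-5
Q = -0.965·0.04972·ln(1.045×10^-4) = 0.4398 m³/s
Check: V = 3.50 m/s, Re = 1.21×10^6, f = 0.01586, h_f = 44.6 m ≈ 44.3 m ✓

Q ≈ 440 L/s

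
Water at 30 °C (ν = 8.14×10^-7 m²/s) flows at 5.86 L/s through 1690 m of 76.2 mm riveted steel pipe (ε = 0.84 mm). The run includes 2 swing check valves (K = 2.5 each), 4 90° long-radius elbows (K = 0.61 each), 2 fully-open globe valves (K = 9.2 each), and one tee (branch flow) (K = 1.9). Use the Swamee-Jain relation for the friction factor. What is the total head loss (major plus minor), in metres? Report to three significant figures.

V = 4Q/(πD²) = 1.285 m/s; V²/2g = 0.08416 m
Re = 1.20×10^5, ε/D = 0.0110 → f = 0.03987 (Swamee-Jain)
Major: h_f = f(L/D)·V²/2g = 0.03987·22178·0.08416 = 74.42 m
Minor: ΣK = 27.7; h_m = ΣK·V²/2g = 2.335 m
Total H_L = 74.42 + 2.335 = 76.75 m

H_L ≈ 76.8 m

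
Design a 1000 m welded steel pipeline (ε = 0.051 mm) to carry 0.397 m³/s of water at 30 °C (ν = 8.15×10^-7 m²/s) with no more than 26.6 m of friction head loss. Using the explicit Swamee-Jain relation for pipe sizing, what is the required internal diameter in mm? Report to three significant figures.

Swamee-Jain (Type III): D = 0.66·[ε^1.25·(LQ²/(gh_f))^4.75 + ν·Q^9.4·(L/(gh_f))^5.2]^0.04
LQ²/(gh_f) = 0.6040; L/(gh_f) = 3.832
Term 1 = ε^1.25·(…)^4.75 = 3.93×10^-7; Term 2 = ν·Q^9.4·(…)^5.2 = 1.49×10^-7
D = 0.66·(3.93×10^-7 + 1.49×10^-7)^0.04 = 0.3706 m = 371 mm
Check: V = 3.68 m/s, Re = 1.67×10^6, f = 0.01360, h_f = 25.3 m ≈ 26.6 m ✓

D ≈ 371 mm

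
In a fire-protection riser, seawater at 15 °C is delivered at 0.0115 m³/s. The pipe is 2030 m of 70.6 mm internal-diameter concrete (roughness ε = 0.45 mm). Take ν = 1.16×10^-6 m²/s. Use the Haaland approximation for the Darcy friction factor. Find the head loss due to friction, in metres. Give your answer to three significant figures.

V = 4Q/(πD²) = 4·0.0115/(π·0.0706²) = 2.938 m/s
Re = VD/ν = 2.938·0.0706/1.16×10^-6 = 1.79×10^5 → turbulent
ε/D = 0.45/70.6 = 0.00637
Haaland: f = 0.03321
h_f = f(L/D)V²/(2g) = 0.03321·(2030/0.0706)·2.938²/(2·9.81) = 420.0 m

h_f ≈ 420 m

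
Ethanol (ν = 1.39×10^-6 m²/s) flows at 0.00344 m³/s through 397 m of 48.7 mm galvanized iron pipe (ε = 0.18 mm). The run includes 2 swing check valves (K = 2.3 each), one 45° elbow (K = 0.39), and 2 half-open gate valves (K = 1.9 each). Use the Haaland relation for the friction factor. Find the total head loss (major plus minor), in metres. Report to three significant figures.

H_L ≈ 43.2 m

V = 4Q/(πD²) = 1.847 m/s; V²/2g = 0.1738 m
Re = 6.47×10^4, ε/D = 0.00370 → f = 0.02938 (Haaland)
Major: h_f = f(L/D)·V²/2g = 0.02938·8152·0.1738 = 41.63 m
Minor: ΣK = 8.79; h_m = ΣK·V²/2g = 1.528 m
Total H_L = 41.63 + 1.528 = 43.16 m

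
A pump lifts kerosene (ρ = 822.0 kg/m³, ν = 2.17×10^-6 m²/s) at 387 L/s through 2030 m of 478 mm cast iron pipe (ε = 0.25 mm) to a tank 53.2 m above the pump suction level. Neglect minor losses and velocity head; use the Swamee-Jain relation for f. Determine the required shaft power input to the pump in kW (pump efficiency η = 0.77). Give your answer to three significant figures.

P_shaft ≈ 289 kW

V = 4Q/(πD²) = 2.157 m/s; Re = 4.75×10^5; ε/D = 5.23×10^-4; f = 0.01796
h_f = f(L/D)V²/2g = 18.08 m
Total head H = z + h_f = 53.2 + 18.08 = 71.28 m
P_hyd = ρgQH = 822.0·9.81·0.387·71.28 = 222.5 kW
P_shaft = P_hyd/η = 222.5/0.77 = 288.9 kW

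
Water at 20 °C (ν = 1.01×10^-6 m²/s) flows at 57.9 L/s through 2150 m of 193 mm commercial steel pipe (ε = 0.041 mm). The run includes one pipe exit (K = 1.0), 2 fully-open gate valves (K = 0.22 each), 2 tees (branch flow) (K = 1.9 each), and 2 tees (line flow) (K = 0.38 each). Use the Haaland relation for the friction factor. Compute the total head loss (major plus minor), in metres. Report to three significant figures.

V = 4Q/(πD²) = 1.979 m/s; V²/2g = 0.1996 m
Re = 3.78×10^5, ε/D = 2.12×10^-4 → f = 0.01579 (Haaland)
Major: h_f = f(L/D)·V²/2g = 0.01579·11140·0.1996 = 35.11 m
Minor: ΣK = 6.00; h_m = ΣK·V²/2g = 1.198 m
Total H_L = 35.11 + 1.198 = 36.30 m

H_L ≈ 36.3 m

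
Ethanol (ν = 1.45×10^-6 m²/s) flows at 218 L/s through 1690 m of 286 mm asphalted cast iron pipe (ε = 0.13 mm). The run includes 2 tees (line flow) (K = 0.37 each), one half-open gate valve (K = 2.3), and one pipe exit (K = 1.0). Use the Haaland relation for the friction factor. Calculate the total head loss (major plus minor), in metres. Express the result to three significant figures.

H_L ≈ 61.6 m

V = 4Q/(πD²) = 3.393 m/s; V²/2g = 0.5869 m
Re = 6.69×10^5, ε/D = 4.55×10^-4 → f = 0.01707 (Haaland)
Major: h_f = f(L/D)·V²/2g = 0.01707·5909·0.5869 = 59.20 m
Minor: ΣK = 4.04; h_m = ΣK·V²/2g = 2.371 m
Total H_L = 59.20 + 2.371 = 61.57 m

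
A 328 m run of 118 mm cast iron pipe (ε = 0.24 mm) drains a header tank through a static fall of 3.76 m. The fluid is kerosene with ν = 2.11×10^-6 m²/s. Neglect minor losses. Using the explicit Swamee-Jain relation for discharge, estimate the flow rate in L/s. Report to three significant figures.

Q ≈ 11.0 L/s

Swamee-Jain (Type II): Q = -0.965·√(gD⁵h_f/L)·ln[ε/(3.7D) + √(3.17ν²L/(gD³h_f))]
√(gD⁵h_f/L) = √(9.81·0.118⁵·3.76/328) = 0.001604
ε/(3.7D) = 5.50×10^-4; √(3.17ν²L/(gD³h_f)) = 2.76×10^-4
Q = -0.965·0.001604·ln(8.261×10^-4) = 0.01099 m³/s
Check: V = 1.00 m/s, Re = 5.62×10^4, f = 0.02656, h_f = 3.80 m ≈ 3.76 m ✓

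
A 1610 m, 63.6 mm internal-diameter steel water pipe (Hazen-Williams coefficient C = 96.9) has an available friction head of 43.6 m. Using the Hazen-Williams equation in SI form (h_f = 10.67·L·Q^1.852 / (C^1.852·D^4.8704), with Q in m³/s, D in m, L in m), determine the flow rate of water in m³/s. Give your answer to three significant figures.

Rearranging: Q = [h_f·C^1.852·D^4.8704 / (10.67·L)]^(1/1.852)
Q = [43.6·96.9^1.852·0.0636^4.8704 / (10.67·1610)]^0.540 = 0.002743 m³/s

Q ≈ 0.00274 m³/s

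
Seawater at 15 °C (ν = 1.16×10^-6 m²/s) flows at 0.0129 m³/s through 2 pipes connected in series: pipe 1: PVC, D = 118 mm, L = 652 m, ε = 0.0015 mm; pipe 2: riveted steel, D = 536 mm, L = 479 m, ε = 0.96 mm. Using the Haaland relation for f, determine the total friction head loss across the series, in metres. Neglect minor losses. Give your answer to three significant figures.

H ≈ 6.75 m

Pipe 1: V = 1.180 m/s, Re = 1.20×10^5, ε/D = 1.27×10^-5, f = 0.01722, h_1 = f(L/D)V²/2g = 6.747 m
Pipe 2: V = 0.05717 m/s, Re = 2.64×10^4, ε/D = 0.00179, f = 0.02787, h_2 = f(L/D)V²/2g = 0.004149 m
Series → Q common, losses add: H = Σh = 6.751 m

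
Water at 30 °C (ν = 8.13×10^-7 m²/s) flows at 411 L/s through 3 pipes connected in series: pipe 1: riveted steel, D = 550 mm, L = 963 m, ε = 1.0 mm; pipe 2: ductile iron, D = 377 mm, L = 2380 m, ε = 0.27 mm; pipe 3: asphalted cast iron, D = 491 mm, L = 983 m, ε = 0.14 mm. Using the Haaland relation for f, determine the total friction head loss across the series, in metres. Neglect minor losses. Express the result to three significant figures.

H ≈ 93.6 m

Pipe 1: V = 1.730 m/s, Re = 1.17×10^6, ε/D = 0.00182, f = 0.02303, h_1 = f(L/D)V²/2g = 6.151 m
Pipe 2: V = 3.682 m/s, Re = 1.71×10^6, ε/D = 7.16×10^-4, f = 0.01837, h_2 = f(L/D)V²/2g = 80.13 m
Pipe 3: V = 2.171 m/s, Re = 1.31×10^6, ε/D = 2.85×10^-4, f = 0.01532, h_3 = f(L/D)V²/2g = 7.365 m
Series → Q common, losses add: H = Σh = 93.64 m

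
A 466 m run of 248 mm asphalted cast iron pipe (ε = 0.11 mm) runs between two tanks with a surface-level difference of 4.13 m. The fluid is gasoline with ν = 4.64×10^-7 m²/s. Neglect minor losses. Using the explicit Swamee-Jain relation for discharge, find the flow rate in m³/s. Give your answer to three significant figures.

Swamee-Jain (Type II): Q = -0.965·√(gD⁵h_f/L)·ln[ε/(3.7D) + √(3.17ν²L/(gD³h_f))]
√(gD⁵h_f/L) = √(9.81·0.248⁵·4.13/466) = 0.009031
ε/(3.7D) = 1.20×10^-4; √(3.17ν²L/(gD³h_f)) = 2.27×10^-5
Q = -0.965·0.009031·ln(1.426×10^-4) = 0.07718 m³/s
Check: V = 1.60 m/s, Re = 8.54×10^5, f = 0.01700, h_f = 4.16 m ≈ 4.13 m ✓

Q ≈ 0.0772 m³/s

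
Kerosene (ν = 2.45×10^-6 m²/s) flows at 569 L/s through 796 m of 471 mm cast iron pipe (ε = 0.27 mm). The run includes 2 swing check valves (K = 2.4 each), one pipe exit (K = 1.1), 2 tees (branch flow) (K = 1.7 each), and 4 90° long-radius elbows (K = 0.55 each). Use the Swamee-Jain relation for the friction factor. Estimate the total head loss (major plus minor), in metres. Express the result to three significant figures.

H_L ≈ 22.8 m

V = 4Q/(πD²) = 3.266 m/s; V²/2g = 0.5436 m
Re = 6.28×10^5, ε/D = 5.73×10^-4 → f = 0.01805 (Swamee-Jain)
Major: h_f = f(L/D)·V²/2g = 0.01805·1690·0.5436 = 16.58 m
Minor: ΣK = 11.5; h_m = ΣK·V²/2g = 6.251 m
Total H_L = 16.58 + 6.251 = 22.83 m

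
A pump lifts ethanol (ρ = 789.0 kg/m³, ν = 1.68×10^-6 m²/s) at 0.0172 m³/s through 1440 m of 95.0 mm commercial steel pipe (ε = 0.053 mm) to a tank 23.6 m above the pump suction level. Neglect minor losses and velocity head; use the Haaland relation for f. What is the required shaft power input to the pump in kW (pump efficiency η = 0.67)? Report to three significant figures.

V = 4Q/(πD²) = 2.427 m/s; Re = 1.37×10^5; ε/D = 5.58×10^-4; f = 0.01960
h_f = f(L/D)V²/2g = 89.16 m
Total head H = z + h_f = 23.6 + 89.16 = 112.8 m
P_hyd = ρgQH = 789.0·9.81·0.0172·112.8 = 15.01 kW
P_shaft = P_hyd/η = 15.01/0.67 = 22.41 kW

P_shaft ≈ 22.4 kW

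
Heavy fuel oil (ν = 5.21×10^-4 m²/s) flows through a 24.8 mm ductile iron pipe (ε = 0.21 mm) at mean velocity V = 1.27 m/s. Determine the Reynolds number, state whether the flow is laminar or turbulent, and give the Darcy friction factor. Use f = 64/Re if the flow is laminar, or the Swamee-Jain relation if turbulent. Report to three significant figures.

Re ≈ 60.5; laminar; f = 64/Re ≈ 1.06

Re = VD/ν = 1.270·0.0248/5.21×10^-4 = 60.5
Re < 2300 → laminar → f = 64/Re = 1.059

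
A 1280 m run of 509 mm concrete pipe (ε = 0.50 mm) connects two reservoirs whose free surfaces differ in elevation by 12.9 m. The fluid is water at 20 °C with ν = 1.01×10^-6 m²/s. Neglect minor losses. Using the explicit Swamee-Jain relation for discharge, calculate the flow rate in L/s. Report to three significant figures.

Q ≈ 459 L/s

Swamee-Jain (Type II): Q = -0.965·√(gD⁵h_f/L)·ln[ε/(3.7D) + √(3.17ν²L/(gD³h_f))]
√(gD⁵h_f/L) = √(9.81·0.509⁵·12.9/1280) = 0.05812
ε/(3.7D) = 2.65×10^-4; √(3.17ν²L/(gD³h_f)) = 1.57×10^-5
Q = -0.965·0.05812·ln(2.812×10^-4) = 0.4586 m³/s
Check: V = 2.25 m/s, Re = 1.14×10^6, f = 0.01991, h_f = 13.0 m ≈ 12.9 m ✓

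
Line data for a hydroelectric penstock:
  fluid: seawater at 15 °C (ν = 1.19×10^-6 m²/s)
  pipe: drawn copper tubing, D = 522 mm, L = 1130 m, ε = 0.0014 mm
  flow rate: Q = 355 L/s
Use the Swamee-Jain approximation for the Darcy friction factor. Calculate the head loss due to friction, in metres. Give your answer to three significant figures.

h_f ≈ 3.74 m

V = 4Q/(πD²) = 4·0.355/(π·0.522²) = 1.659 m/s
Re = VD/ν = 1.659·0.522/1.19×10^-6 = 7.28×10^5 → turbulent
ε/D = 0.0014/522 = 2.68×10^-6
Swamee-Jain: f = 0.01231
h_f = f(L/D)V²/(2g) = 0.01231·(1130/0.522)·1.659²/(2·9.81) = 3.737 m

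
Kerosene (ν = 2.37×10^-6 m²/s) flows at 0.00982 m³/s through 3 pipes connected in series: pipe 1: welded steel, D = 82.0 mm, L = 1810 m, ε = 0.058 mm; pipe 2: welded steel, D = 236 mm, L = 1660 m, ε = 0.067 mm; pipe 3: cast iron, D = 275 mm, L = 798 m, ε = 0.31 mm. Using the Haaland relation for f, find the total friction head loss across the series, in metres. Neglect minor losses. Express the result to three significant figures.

H ≈ 86.4 m

Pipe 1: V = 1.859 m/s, Re = 6.43×10^4, ε/D = 7.07×10^-4, f = 0.02206, h_1 = f(L/D)V²/2g = 85.81 m
Pipe 2: V = 0.2245 m/s, Re = 2.24×10^4, ε/D = 2.84×10^-4, f = 0.02557, h_2 = f(L/D)V²/2g = 0.4620 m
Pipe 3: V = 0.1653 m/s, Re = 1.92×10^4, ε/D = 0.00113, f = 0.02809, h_3 = f(L/D)V²/2g = 0.1136 m
Series → Q common, losses add: H = Σh = 86.39 m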